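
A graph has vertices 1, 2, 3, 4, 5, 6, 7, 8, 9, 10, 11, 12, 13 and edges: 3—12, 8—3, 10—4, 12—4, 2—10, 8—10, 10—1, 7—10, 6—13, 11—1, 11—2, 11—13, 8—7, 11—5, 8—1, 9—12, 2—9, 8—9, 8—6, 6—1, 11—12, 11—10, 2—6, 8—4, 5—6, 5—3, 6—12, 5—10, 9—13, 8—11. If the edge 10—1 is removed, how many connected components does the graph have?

10 and 1 are still connected via 10-8-1, so the component count stays at 1.

1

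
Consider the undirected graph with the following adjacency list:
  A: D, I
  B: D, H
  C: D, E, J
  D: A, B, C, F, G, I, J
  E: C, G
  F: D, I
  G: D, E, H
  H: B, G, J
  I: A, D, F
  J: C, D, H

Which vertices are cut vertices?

Removing D increases the component count from 1 to 2, so D is a cut vertex.
By contrast removing A leaves 1 component; it is not a cut vertex. No other vertex is a cut vertex either.

D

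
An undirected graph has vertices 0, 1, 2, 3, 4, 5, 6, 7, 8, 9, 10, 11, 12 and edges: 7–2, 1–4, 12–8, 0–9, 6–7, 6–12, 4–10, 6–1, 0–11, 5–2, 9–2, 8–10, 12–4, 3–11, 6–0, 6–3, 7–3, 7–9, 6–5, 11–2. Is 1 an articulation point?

Deleting 1 leaves 1 component (was 1) (its neighbors 4, 6 remain connected to each other), so 1 is not a cut vertex.

No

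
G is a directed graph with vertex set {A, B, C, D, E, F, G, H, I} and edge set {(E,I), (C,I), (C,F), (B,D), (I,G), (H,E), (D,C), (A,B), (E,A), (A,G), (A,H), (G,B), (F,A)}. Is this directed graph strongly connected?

Yes

From A we can reach every vertex (A, B, C, D, E, F, G, H, I), and every vertex can reach A (A, B, C, D, E, F, G, H, I). So the whole graph is one strongly connected component.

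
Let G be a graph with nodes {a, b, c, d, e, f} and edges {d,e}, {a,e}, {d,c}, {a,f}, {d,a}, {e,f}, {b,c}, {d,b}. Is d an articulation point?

Yes

Deleting d raises the number of components from 1 to 2, so d is a cut vertex.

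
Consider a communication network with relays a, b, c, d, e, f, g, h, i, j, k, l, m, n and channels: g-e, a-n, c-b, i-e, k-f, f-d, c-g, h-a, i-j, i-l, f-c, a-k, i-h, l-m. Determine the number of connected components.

Starting from a we can reach a, b, c, d, e, f, g, h, i, j, k, l, m, n. That is one component of size 14.
Total: 1 component.

1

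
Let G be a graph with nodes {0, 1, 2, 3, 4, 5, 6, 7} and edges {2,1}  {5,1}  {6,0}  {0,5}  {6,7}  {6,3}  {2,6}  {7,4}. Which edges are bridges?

3-6, 4-7, 6-7

The edges on the cycle 2-6-0-5-1-2 are not bridges since each lies on that cycle.
But removing 7-4 disconnects 7 from 4; removing 6-7 disconnects 6 from 7; removing 6-3 disconnects 6 from 3 — these are bridges.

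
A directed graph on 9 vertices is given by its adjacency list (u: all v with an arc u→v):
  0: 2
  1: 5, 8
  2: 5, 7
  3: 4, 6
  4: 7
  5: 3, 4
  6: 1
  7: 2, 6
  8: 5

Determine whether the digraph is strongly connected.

There is no directed path from 7 to 0, so the graph is not strongly connected.

No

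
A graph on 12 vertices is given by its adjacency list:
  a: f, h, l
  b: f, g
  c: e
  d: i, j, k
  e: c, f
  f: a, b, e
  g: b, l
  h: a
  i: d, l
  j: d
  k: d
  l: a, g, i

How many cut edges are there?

7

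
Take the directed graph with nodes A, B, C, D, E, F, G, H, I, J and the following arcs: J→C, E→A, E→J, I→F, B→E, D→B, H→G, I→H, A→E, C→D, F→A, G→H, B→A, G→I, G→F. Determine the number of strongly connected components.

{A, B, C, D, E, J} are all mutually reachable — one SCC of size 6.
{G, H, I} are all mutually reachable — one SCC of size 3.
{F} is an SCC by itself.
That gives 3 strongly connected components.

3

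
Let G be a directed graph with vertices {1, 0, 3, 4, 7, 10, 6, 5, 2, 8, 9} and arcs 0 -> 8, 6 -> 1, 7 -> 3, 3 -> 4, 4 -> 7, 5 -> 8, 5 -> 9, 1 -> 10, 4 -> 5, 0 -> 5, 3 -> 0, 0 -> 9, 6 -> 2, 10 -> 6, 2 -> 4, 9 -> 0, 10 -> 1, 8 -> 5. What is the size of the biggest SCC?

4

{0, 5, 8, 9} are all mutually reachable — one SCC of size 4.
{1, 6, 10} are all mutually reachable — one SCC of size 3.
{3, 4, 7} are all mutually reachable — one SCC of size 3.
{2} is an SCC by itself.
The largest has 4 vertices.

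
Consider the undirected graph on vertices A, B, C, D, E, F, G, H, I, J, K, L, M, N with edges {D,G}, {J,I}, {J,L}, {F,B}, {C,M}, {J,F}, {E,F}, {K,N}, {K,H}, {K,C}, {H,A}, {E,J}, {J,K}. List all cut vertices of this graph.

Removing C increases the component count from 2 to 3, so C is a cut vertex.
Removing F increases the component count from 2 to 3, so F is a cut vertex.
Removing H increases the component count from 2 to 3, so H is a cut vertex.
Likewise J, K are cut vertices.
By contrast removing M leaves 2 components; it is not a cut vertex. No other vertex is a cut vertex either.

C, F, H, J, K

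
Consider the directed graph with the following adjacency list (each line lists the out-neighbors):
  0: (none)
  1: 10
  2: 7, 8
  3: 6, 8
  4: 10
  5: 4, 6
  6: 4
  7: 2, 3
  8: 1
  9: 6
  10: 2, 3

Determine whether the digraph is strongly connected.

No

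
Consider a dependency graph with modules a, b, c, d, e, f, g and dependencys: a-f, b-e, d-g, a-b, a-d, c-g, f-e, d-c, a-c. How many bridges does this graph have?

The edges on the cycle a-d-g-c-a are not bridges since each lies on that cycle.
Every edge lies on some cycle, so there are no bridges.

0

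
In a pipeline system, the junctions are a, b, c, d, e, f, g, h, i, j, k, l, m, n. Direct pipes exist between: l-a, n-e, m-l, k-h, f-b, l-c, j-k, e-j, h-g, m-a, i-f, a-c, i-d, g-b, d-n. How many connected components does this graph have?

Starting from a we can reach a, c, l, m. That is one component of size 4.
Starting from b we can reach b, d, e, f, g, h, i, j, k, n. That is one component of size 10.
Total: 2 components.

2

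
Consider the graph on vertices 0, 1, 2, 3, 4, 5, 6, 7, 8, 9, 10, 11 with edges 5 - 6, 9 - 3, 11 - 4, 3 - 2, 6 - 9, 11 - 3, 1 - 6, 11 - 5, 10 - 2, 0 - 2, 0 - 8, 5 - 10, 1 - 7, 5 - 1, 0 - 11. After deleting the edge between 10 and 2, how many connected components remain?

1

10 and 2 are still connected via 10-5-11-0-2, so the component count stays at 1.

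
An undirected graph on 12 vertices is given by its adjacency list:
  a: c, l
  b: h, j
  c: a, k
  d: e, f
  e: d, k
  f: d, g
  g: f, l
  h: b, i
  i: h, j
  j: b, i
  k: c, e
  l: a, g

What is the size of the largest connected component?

8

Starting from b we can reach b, h, i, j. That is one component of size 4.
Starting from a we can reach a, c, d, e, f, g, k, l. That is one component of size 8.
The largest has 8 vertices.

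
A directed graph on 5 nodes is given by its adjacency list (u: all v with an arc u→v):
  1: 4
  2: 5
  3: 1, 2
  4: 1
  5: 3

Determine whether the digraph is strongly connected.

There is no directed path from 4 to 5, so the graph is not strongly connected.

No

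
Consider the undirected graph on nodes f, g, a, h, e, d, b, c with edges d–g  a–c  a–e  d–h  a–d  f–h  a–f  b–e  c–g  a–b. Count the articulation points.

Removing a increases the component count from 1 to 2, so a is a cut vertex.
By contrast removing f leaves 1 component; it is not a cut vertex. No other vertex is a cut vertex either.

1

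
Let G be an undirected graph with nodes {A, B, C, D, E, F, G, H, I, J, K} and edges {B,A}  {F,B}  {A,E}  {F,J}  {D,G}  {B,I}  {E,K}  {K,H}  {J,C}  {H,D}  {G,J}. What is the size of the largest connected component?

Starting from A we can reach A, B, C, D, E, F, G, H, I, J, K. That is one component of size 11.
The largest has 11 vertices.

11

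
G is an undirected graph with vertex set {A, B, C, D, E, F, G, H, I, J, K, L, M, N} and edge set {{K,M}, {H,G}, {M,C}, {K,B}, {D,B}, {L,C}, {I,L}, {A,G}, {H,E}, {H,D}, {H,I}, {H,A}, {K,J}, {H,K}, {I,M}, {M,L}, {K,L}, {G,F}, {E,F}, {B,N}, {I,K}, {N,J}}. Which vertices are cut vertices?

H

Removing H increases the component count from 1 to 2, so H is a cut vertex.
By contrast removing J leaves 1 component; it is not a cut vertex. No other vertex is a cut vertex either.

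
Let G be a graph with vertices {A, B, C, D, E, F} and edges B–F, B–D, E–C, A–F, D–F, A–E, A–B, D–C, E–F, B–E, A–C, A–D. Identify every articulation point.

Removing D, for instance, still leaves 1 component. No single vertex removal increases the component count — the graph has no articulation points.

none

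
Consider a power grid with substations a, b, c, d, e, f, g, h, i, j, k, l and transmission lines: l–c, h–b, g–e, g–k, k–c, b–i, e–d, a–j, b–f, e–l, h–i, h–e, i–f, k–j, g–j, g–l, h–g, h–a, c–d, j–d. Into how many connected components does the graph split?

1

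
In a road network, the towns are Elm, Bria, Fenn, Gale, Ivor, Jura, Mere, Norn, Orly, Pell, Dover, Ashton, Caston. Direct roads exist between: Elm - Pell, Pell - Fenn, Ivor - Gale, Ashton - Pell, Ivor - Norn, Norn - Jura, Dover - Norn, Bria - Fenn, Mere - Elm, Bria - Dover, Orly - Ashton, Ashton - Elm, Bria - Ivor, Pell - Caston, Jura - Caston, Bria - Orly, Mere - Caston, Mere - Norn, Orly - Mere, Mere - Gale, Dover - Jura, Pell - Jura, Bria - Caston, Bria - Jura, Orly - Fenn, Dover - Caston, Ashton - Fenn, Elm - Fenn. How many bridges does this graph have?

0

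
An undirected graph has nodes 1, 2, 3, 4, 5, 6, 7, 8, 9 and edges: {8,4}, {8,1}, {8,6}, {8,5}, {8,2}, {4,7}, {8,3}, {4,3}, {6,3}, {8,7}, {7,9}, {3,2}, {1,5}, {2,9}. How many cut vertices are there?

1

Removing 8 increases the component count from 1 to 2, so 8 is a cut vertex.
By contrast removing 6 leaves 1 component; it is not a cut vertex. No other vertex is a cut vertex either.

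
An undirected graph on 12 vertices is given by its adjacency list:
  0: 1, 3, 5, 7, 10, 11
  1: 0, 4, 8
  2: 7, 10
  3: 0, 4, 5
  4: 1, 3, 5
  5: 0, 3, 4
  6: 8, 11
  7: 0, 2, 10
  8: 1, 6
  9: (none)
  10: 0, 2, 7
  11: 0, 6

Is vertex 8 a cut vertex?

Deleting 8 leaves 2 components (was 2), so 8 is not a cut vertex.

No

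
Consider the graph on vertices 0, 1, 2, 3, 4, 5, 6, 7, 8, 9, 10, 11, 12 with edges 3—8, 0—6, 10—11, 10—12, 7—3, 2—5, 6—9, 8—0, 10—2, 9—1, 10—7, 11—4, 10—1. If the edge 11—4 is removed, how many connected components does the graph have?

Before removal there is 1 component.
11—4 is a bridge — removing it separates 11's side from 4's side.
After removal: 2 components.

2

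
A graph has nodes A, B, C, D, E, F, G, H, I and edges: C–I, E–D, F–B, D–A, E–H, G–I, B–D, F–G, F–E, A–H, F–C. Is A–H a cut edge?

No

After removing A–H, the path A-D-E-H still connects them, so the edge is not a bridge.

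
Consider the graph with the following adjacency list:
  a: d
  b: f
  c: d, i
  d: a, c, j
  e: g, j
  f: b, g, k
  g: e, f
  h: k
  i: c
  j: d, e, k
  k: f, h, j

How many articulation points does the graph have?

5

Removing c increases the component count from 1 to 2, so c is a cut vertex.
Removing d increases the component count from 1 to 3, so d is a cut vertex.
Removing f increases the component count from 1 to 2, so f is a cut vertex.
Likewise j, k are cut vertices.
By contrast removing b leaves 1 component; it is not a cut vertex. No other vertex is a cut vertex either.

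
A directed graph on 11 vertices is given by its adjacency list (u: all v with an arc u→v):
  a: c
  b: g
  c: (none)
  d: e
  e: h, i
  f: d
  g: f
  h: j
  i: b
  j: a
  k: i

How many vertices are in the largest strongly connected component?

{b, d, e, f, g, i} are all mutually reachable — one SCC of size 6.
{c} is an SCC by itself.
{j} is an SCC by itself.
{h} is an SCC by itself.
{a} is an SCC by itself.
(and 1 more singleton SCC)
The largest has 6 vertices.

6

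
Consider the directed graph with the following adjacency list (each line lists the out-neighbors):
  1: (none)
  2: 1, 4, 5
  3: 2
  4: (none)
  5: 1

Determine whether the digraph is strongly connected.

No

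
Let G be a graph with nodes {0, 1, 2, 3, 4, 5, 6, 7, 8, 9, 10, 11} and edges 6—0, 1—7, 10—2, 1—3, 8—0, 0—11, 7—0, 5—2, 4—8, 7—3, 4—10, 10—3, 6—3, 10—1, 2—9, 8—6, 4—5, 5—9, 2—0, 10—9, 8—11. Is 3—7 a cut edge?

After removing 3—7, the path 3-1-7 still connects them, so the edge is not a bridge.

No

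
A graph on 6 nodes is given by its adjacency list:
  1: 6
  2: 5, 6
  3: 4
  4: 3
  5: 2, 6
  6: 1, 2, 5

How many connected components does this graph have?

2

Starting from 3 we can reach 3, 4. That is one component of size 2.
Starting from 1 we can reach 1, 2, 5, 6. That is one component of size 4.
Total: 2 components.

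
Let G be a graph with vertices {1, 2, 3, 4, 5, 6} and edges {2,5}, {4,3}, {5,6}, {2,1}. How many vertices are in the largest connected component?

Starting from 3 we can reach 3, 4. That is one component of size 2.
Starting from 1 we can reach 1, 2, 5, 6. That is one component of size 4.
The largest has 4 vertices.

4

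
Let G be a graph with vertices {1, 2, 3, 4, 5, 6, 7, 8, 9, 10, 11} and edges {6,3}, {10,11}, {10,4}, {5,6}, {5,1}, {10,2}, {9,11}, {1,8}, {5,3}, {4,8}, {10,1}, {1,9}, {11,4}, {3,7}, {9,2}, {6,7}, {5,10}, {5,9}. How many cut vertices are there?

Removing 5 increases the component count from 1 to 2, so 5 is a cut vertex.
By contrast removing 9 leaves 1 component; it is not a cut vertex. No other vertex is a cut vertex either.

1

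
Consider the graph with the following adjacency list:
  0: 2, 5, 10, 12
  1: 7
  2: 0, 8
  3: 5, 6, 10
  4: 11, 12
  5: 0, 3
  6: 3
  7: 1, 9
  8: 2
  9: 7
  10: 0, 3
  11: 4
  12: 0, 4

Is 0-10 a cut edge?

After removing 0-10, the path 0-5-3-10 still connects them, so the edge is not a bridge.

No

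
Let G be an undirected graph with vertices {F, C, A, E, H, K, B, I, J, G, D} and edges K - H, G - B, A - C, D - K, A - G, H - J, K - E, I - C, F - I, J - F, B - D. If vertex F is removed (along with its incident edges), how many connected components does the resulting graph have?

1

With F gone, the remaining components are: {A, B, C, D, E, G, H, I, J, K}.
That is 1 component.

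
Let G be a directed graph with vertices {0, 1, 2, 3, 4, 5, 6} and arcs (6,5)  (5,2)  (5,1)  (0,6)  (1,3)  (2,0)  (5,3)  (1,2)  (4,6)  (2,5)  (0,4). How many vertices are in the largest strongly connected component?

{0, 1, 2, 4, 5, 6} are all mutually reachable — one SCC of size 6.
{3} is an SCC by itself.
The largest has 6 vertices.

6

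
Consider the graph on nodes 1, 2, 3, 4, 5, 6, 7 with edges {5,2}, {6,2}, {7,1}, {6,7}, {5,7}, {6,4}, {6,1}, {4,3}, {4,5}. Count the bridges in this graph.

1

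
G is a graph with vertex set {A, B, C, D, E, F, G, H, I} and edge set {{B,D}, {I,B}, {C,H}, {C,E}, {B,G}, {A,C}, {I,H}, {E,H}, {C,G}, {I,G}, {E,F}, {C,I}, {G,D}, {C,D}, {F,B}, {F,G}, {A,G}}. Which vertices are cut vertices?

Removing B, for instance, still leaves 1 component. No single vertex removal increases the component count — the graph has no articulation points.

none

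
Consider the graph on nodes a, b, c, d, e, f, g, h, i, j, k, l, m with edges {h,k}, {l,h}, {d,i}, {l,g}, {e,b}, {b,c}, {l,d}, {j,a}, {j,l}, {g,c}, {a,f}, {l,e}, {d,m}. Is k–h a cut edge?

Removing k–h leaves no path between k and h: the component count goes from 1 to 2. So it is a bridge.

Yes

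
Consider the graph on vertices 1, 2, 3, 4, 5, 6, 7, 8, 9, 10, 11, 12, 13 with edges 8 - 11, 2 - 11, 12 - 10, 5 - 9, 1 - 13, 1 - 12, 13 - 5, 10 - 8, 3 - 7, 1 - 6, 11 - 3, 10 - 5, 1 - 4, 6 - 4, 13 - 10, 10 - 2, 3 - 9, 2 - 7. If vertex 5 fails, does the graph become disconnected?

Deleting 5 leaves 1 component (was 1) (its neighbors 9, 10, 13 remain connected to each other), so 5 is not a cut vertex.

No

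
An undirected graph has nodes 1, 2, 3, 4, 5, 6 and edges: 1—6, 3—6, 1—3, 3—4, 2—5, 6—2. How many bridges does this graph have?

The edges on the cycle 1-3-6-1 are not bridges since each lies on that cycle.
But removing 3—4 disconnects 3 from 4; removing 6—2 disconnects 6 from 2; removing 2—5 disconnects 2 from 5 — these are bridges.
That makes 3 bridges.

3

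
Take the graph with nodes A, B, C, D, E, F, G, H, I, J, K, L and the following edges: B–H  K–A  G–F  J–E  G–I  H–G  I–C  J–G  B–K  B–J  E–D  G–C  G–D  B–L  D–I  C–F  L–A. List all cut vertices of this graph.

B

Removing B increases the component count from 1 to 2, so B is a cut vertex.
By contrast removing C leaves 1 component; it is not a cut vertex. No other vertex is a cut vertex either.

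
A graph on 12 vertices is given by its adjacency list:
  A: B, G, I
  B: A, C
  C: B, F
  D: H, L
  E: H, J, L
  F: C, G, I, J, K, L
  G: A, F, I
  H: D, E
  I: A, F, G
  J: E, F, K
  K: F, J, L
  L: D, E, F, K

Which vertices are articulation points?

F

Removing F increases the component count from 1 to 2, so F is a cut vertex.
By contrast removing K leaves 1 component; it is not a cut vertex. No other vertex is a cut vertex either.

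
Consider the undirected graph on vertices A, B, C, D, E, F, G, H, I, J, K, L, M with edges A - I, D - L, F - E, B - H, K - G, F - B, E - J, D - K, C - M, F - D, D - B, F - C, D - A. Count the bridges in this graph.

10

The edges on the cycle F-D-B-F are not bridges since each lies on that cycle.
But removing G - K disconnects G from K; removing D - K disconnects D from K; removing F - E disconnects F from E; removing J - E disconnects J from E — these are bridges.
In total 10 edges are bridges.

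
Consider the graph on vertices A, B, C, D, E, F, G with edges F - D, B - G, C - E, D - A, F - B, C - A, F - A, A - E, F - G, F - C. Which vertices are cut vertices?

F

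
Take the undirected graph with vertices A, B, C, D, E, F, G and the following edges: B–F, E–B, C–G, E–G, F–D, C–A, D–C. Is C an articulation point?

Yes

Deleting C raises the number of components from 1 to 2, so C is a cut vertex.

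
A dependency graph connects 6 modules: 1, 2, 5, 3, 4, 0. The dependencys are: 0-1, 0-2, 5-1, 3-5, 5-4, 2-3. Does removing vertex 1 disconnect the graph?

Deleting 1 leaves 1 component (was 1) (its neighbors 0, 5 remain connected to each other), so 1 is not a cut vertex.

No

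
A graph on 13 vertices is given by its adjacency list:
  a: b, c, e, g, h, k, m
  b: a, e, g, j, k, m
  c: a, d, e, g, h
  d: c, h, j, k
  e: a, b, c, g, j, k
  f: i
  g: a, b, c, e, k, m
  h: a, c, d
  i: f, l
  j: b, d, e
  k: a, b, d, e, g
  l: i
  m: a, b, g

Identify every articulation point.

i

Removing i increases the component count from 2 to 3, so i is a cut vertex.
By contrast removing l leaves 2 components; it is not a cut vertex. No other vertex is a cut vertex either.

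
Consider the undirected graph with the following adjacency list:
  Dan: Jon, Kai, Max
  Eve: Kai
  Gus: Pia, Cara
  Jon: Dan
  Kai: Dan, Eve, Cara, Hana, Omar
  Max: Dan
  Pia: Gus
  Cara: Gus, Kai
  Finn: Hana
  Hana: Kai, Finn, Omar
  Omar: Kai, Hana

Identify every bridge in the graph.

Cara-Gus, Cara-Kai, Dan-Jon, Dan-Kai, Dan-Max, Eve-Kai, Finn-Hana, Gus-Pia

The edges on the cycle Omar-Kai-Hana-Omar are not bridges since each lies on that cycle.
But removing Kai-Cara disconnects Kai from Cara; removing Hana-Finn disconnects Hana from Finn; removing Cara-Gus disconnects Cara from Gus; removing Dan-Max disconnects Dan from Max — these are bridges.
In total 8 edges are bridges.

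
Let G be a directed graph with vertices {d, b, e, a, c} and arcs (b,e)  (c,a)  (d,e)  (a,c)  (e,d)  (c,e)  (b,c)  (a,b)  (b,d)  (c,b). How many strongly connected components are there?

{a, b, c} are all mutually reachable — one SCC of size 3.
{d, e} are all mutually reachable — one SCC of size 2.
That gives 2 strongly connected components.

2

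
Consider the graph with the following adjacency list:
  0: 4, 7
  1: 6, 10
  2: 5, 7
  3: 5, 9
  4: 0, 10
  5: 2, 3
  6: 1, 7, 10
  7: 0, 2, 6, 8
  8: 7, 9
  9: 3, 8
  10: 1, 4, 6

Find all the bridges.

The edges on the cycle 7-0-4-10-1-6-7 are not bridges since each lies on that cycle.
Every edge lies on some cycle, so there are no bridges.

none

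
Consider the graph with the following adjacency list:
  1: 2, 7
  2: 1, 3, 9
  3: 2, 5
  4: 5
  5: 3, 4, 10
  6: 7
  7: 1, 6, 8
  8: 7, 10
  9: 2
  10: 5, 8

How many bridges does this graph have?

3

The edges on the cycle 1-7-8-10-5-3-2-1 are not bridges since each lies on that cycle.
But removing 9-2 disconnects 9 from 2; removing 7-6 disconnects 7 from 6; removing 5-4 disconnects 5 from 4 — these are bridges.
That makes 3 bridges.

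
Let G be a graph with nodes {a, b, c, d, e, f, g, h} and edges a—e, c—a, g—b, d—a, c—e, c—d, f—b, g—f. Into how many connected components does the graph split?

3

h is isolated — a component by itself.
Starting from b we can reach b, f, g. That is one component of size 3.
Starting from a we can reach a, c, d, e. That is one component of size 4.
Total: 3 components.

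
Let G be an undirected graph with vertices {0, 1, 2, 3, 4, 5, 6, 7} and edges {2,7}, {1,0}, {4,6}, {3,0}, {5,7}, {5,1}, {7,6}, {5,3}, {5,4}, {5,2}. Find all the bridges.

none

The edges on the cycle 5-1-0-3-5 are not bridges since each lies on that cycle.
Every edge lies on some cycle, so there are no bridges.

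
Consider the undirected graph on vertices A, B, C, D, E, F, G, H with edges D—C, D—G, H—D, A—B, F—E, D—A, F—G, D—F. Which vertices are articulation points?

A, D, F

Removing A increases the component count from 1 to 2, so A is a cut vertex.
Removing D increases the component count from 1 to 4, so D is a cut vertex.
Removing F increases the component count from 1 to 2, so F is a cut vertex.
By contrast removing G leaves 1 component; it is not a cut vertex. No other vertex is a cut vertex either.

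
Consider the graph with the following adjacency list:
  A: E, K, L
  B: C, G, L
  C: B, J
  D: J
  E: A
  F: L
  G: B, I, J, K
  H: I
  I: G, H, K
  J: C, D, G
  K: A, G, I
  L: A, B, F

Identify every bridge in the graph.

The edges on the cycle L-A-K-I-G-B-L are not bridges since each lies on that cycle.
But removing E-A disconnects E from A; removing L-F disconnects L from F; removing I-H disconnects I from H; removing D-J disconnects D from J — these are bridges.

A-E, D-J, F-L, H-I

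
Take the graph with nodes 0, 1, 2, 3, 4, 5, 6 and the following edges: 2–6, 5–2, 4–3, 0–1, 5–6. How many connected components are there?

3

Starting from 0 we can reach 0, 1. That is one component of size 2.
Starting from 3 we can reach 3, 4. That is one component of size 2.
Starting from 2 we can reach 2, 5, 6. That is one component of size 3.
Total: 3 components.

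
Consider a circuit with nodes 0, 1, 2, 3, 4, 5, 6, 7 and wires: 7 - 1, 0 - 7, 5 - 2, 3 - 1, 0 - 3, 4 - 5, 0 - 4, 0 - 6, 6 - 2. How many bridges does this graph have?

The edges on the cycle 0-4-5-2-6-0 are not bridges since each lies on that cycle.
Every edge lies on some cycle, so there are no bridges.

0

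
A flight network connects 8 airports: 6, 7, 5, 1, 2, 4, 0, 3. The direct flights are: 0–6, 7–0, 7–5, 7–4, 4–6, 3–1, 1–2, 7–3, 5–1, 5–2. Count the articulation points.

1

Removing 7 increases the component count from 1 to 2, so 7 is a cut vertex.
By contrast removing 2 leaves 1 component; it is not a cut vertex. No other vertex is a cut vertex either.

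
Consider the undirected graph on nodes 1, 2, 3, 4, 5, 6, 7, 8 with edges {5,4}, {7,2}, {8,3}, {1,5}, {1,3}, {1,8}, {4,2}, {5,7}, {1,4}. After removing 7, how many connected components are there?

2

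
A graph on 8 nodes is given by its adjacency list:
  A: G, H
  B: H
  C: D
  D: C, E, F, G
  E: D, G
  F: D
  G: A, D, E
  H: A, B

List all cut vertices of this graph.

Removing A increases the component count from 1 to 2, so A is a cut vertex.
Removing D increases the component count from 1 to 3, so D is a cut vertex.
Removing G increases the component count from 1 to 2, so G is a cut vertex.
Likewise H is a cut vertex.
By contrast removing B leaves 1 component; it is not a cut vertex. No other vertex is a cut vertex either.

A, D, G, H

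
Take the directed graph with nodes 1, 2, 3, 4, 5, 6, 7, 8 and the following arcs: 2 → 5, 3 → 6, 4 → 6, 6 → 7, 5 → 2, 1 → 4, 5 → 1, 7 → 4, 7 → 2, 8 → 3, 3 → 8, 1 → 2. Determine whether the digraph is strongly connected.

There is no directed path from 1 to 8, so the graph is not strongly connected.

No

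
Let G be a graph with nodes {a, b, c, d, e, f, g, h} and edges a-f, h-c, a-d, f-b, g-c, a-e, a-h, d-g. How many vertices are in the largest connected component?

Starting from a we can reach a, b, c, d, e, f, g, h. That is one component of size 8.
The largest has 8 vertices.

8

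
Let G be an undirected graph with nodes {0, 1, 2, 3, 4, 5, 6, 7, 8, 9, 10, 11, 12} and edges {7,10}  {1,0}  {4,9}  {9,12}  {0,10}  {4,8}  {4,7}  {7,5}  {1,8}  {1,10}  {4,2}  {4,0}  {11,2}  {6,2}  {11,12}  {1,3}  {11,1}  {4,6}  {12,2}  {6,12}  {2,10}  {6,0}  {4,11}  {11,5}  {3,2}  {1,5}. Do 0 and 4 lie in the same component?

Yes

From 0 we can reach 0, 1, 2, 3, 4, 5, 6, 7, 8, 9, 10, 11, 12, which includes 4.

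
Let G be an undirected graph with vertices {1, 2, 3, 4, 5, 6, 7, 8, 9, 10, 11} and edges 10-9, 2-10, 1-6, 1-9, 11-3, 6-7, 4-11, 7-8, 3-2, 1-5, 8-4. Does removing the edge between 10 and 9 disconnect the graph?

After removing 10-9, the path 10-2-3-11-4-8-7-6-1-9 still connects them, so the edge is not a bridge.

No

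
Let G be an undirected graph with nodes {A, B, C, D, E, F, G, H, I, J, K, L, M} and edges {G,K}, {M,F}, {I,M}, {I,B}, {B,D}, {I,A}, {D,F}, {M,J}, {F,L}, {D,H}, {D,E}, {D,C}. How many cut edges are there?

The edges on the cycle I-B-D-F-M-I are not bridges since each lies on that cycle.
But removing D-E disconnects D from E; removing G-K disconnects G from K; removing L-F disconnects L from F; removing D-C disconnects D from C — these are bridges.
In total 7 edges are bridges.

7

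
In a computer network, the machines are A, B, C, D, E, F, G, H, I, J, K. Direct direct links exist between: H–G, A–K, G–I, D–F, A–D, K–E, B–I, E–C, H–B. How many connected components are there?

J is isolated — a component by itself.
Starting from B we can reach B, G, H, I. That is one component of size 4.
Starting from A we can reach A, C, D, E, F, K. That is one component of size 6.
Total: 3 components.

3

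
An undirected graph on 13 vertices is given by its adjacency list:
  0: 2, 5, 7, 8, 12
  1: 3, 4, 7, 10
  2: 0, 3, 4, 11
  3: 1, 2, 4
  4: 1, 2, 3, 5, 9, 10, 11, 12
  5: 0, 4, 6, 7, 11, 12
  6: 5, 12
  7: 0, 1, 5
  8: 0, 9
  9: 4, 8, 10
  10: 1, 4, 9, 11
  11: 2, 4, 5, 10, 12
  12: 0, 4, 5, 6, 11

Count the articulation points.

Removing 3, for instance, still leaves 1 component. No single vertex removal increases the component count — the graph has no articulation points.

0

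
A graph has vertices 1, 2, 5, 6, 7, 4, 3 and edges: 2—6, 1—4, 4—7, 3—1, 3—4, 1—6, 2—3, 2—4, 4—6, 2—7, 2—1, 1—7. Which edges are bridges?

none

The edges on the cycle 3-1-4-3 are not bridges since each lies on that cycle.
Every edge lies on some cycle, so there are no bridges.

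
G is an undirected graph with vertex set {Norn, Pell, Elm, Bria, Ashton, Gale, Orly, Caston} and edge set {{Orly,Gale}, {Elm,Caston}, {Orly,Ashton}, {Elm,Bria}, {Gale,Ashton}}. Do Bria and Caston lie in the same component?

From Bria we can reach Elm, Bria, Caston, which includes Caston.

Yes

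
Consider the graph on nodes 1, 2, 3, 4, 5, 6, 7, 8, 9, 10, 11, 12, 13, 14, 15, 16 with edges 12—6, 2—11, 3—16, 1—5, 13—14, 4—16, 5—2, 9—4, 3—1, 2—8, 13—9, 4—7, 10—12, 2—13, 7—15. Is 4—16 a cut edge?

After removing 4—16, the path 4-9-13-2-5-1-3-16 still connects them, so the edge is not a bridge.

No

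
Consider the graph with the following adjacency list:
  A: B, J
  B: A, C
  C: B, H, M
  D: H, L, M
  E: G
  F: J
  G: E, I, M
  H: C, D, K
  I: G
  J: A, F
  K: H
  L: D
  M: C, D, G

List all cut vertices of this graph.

Removing A increases the component count from 1 to 2, so A is a cut vertex.
Removing B increases the component count from 1 to 2, so B is a cut vertex.
Removing C increases the component count from 1 to 2, so C is a cut vertex.
Likewise D, G, H, J, M are cut vertices.
By contrast removing K leaves 1 component; it is not a cut vertex. No other vertex is a cut vertex either.

A, B, C, D, G, H, J, M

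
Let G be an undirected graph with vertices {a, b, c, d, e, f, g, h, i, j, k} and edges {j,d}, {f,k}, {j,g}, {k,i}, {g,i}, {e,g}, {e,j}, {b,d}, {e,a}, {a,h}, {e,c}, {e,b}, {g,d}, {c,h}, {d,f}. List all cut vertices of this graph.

Removing e increases the component count from 1 to 2, so e is a cut vertex.
By contrast removing g leaves 1 component; it is not a cut vertex. No other vertex is a cut vertex either.

e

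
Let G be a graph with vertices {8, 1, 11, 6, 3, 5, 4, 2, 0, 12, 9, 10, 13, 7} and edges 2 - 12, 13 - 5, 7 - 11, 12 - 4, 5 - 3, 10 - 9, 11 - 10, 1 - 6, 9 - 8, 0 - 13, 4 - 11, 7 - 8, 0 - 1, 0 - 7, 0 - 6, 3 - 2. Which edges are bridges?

none

The edges on the cycle 0-1-6-0 are not bridges since each lies on that cycle.
Every edge lies on some cycle, so there are no bridges.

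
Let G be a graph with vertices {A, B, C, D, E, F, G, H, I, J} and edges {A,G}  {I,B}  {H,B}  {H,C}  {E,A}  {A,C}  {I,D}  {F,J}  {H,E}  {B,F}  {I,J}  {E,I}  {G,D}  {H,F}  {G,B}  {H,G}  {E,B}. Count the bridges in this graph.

The edges on the cycle H-E-A-C-H are not bridges since each lies on that cycle.
Every edge lies on some cycle, so there are no bridges.

0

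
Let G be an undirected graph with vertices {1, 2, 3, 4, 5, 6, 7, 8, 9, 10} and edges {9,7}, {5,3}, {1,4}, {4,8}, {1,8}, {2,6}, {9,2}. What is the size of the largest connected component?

10 is isolated — a component by itself.
Starting from 3 we can reach 3, 5. That is one component of size 2.
Starting from 1 we can reach 1, 4, 8. That is one component of size 3.
Starting from 2 we can reach 2, 6, 7, 9. That is one component of size 4.
The largest has 4 vertices.

4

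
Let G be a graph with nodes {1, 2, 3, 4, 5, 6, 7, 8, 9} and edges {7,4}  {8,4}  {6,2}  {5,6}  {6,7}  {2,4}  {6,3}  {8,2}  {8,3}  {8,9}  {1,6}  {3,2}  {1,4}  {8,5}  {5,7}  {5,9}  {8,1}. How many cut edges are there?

The edges on the cycle 8-5-6-3-8 are not bridges since each lies on that cycle.
Every edge lies on some cycle, so there are no bridges.

0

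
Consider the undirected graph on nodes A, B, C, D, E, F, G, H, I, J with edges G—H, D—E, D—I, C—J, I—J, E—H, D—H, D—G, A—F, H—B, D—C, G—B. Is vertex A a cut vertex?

Deleting A leaves 2 components (was 2), so A is not a cut vertex.

No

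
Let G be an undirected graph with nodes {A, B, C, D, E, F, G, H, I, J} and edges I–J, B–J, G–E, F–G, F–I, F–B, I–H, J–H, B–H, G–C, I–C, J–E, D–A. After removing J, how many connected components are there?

With J gone, the remaining components are: {A, D}; {B, C, E, F, G, H, I}.
That is 2 components.

2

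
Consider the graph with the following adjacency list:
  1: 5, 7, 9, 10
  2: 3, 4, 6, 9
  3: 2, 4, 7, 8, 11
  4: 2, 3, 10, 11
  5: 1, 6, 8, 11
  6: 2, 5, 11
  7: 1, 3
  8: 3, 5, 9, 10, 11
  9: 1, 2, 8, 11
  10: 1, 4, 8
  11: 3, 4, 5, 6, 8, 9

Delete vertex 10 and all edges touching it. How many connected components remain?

1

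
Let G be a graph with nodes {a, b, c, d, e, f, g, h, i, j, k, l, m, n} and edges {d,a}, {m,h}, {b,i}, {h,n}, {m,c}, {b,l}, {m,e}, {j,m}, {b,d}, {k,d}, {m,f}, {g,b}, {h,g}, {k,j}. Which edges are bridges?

The edges on the cycle k-j-m-h-g-b-d-k are not bridges since each lies on that cycle.
But removing f-m disconnects f from m; removing m-e disconnects m from e; removing h-n disconnects h from n; removing m-c disconnects m from c — these are bridges.
In total 7 edges are bridges.

a-d, b-i, b-l, c-m, e-m, f-m, h-n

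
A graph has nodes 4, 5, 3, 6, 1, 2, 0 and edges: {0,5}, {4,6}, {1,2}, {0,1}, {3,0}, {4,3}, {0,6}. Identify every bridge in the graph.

0-1, 0-5, 1-2

The edges on the cycle 4-3-0-6-4 are not bridges since each lies on that cycle.
But removing 1—0 disconnects 1 from 0; removing 5—0 disconnects 5 from 0; removing 1—2 disconnects 1 from 2 — these are bridges.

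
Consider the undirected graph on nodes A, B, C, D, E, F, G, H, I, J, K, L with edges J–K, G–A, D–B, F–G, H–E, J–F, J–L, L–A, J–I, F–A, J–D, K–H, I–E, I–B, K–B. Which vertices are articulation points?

Removing J increases the component count from 2 to 3, so J is a cut vertex.
By contrast removing D leaves 2 components; it is not a cut vertex. No other vertex is a cut vertex either.

J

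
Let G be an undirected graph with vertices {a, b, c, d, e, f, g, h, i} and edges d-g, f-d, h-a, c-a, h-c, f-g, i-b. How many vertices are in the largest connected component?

3

e is isolated — a component by itself.
Starting from b we can reach b, i. That is one component of size 2.
Starting from d we can reach d, f, g. That is one component of size 3.
Starting from a we can reach a, c, h. That is one component of size 3.
The largest has 3 vertices.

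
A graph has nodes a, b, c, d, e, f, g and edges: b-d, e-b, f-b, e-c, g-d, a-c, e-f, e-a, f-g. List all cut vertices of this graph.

Removing e increases the component count from 1 to 2, so e is a cut vertex.
By contrast removing a leaves 1 component; it is not a cut vertex. No other vertex is a cut vertex either.

e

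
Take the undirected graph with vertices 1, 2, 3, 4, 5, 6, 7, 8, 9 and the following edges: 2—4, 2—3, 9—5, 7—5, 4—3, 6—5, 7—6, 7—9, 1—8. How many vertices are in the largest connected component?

Starting from 1 we can reach 1, 8. That is one component of size 2.
Starting from 2 we can reach 2, 3, 4. That is one component of size 3.
Starting from 5 we can reach 5, 6, 7, 9. That is one component of size 4.
The largest has 4 vertices.

4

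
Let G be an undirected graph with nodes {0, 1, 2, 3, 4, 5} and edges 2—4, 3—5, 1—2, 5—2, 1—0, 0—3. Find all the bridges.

The edges on the cycle 1-0-3-5-2-1 are not bridges since each lies on that cycle.
But removing 2—4 disconnects 2 from 4 — this is a bridge.

2-4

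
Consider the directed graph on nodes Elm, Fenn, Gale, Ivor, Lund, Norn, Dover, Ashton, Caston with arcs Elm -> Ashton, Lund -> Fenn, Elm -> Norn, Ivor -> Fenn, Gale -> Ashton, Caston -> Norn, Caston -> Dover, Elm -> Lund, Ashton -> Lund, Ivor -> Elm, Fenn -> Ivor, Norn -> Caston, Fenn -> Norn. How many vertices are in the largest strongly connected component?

{Elm, Fenn, Ivor, Lund, Ashton} are all mutually reachable — one SCC of size 5.
{Norn, Caston} are all mutually reachable — one SCC of size 2.
{Gale} is an SCC by itself.
{Dover} is an SCC by itself.
The largest has 5 vertices.

5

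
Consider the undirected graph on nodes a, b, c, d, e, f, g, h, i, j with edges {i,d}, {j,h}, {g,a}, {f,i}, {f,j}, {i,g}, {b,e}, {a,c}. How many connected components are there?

Starting from b we can reach b, e. That is one component of size 2.
Starting from a we can reach a, c, d, f, g, h, i, j. That is one component of size 8.
Total: 2 components.

2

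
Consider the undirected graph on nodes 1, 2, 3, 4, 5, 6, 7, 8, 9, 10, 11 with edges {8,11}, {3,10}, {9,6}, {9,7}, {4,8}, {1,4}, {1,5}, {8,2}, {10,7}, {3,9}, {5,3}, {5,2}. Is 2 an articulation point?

No

Deleting 2 leaves 1 component (was 1) (its neighbors 5, 8 remain connected to each other), so 2 is not a cut vertex.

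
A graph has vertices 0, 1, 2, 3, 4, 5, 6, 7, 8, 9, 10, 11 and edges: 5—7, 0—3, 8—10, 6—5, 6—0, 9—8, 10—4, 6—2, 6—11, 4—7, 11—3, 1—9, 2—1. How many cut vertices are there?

1

Removing 6 increases the component count from 1 to 2, so 6 is a cut vertex.
By contrast removing 5 leaves 1 component; it is not a cut vertex. No other vertex is a cut vertex either.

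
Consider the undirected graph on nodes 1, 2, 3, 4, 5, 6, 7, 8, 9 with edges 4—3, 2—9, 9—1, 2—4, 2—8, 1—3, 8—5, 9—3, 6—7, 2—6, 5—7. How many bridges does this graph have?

0

The edges on the cycle 2-8-5-7-6-2 are not bridges since each lies on that cycle.
Every edge lies on some cycle, so there are no bridges.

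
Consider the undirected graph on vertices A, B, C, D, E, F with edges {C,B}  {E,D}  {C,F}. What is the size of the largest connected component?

3

A is isolated — a component by itself.
Starting from D we can reach D, E. That is one component of size 2.
Starting from B we can reach B, C, F. That is one component of size 3.
The largest has 3 vertices.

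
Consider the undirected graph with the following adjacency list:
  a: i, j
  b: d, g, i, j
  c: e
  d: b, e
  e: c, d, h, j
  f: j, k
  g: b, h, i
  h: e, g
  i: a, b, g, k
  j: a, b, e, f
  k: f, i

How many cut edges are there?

1

The edges on the cycle b-j-f-k-i-b are not bridges since each lies on that cycle.
But removing e-c disconnects e from c — this is a bridge.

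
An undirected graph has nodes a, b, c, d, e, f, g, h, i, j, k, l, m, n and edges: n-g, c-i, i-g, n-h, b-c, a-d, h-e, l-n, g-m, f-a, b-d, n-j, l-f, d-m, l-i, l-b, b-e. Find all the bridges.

j-n

The edges on the cycle l-n-h-e-b-l are not bridges since each lies on that cycle.
But removing j-n disconnects j from n — this is a bridge.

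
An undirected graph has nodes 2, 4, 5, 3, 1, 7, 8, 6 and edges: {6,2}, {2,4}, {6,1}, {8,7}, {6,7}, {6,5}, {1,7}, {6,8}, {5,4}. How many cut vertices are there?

1

Removing 6 increases the component count from 2 to 3, so 6 is a cut vertex.
By contrast removing 2 leaves 2 components; it is not a cut vertex. No other vertex is a cut vertex either.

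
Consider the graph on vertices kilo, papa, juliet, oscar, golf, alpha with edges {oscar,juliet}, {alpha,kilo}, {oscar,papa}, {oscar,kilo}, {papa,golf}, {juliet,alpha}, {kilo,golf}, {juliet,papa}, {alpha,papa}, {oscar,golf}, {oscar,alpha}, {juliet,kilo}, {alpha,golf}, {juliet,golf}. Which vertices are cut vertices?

none

Removing golf, for instance, still leaves 1 component. No single vertex removal increases the component count — the graph has no articulation points.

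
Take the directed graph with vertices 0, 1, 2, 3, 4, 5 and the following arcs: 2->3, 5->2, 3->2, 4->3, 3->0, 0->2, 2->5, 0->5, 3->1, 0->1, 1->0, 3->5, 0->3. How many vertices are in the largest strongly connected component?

{0, 1, 2, 3, 5} are all mutually reachable — one SCC of size 5.
{4} is an SCC by itself.
The largest has 5 vertices.

5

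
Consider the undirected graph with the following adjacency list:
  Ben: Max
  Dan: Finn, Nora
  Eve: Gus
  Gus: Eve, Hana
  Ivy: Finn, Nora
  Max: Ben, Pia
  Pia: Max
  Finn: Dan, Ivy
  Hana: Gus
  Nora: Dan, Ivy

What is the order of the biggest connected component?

Starting from Ben we can reach Ben, Max, Pia. That is one component of size 3.
Starting from Eve we can reach Eve, Gus, Hana. That is one component of size 3.
Starting from Dan we can reach Dan, Ivy, Finn, Nora. That is one component of size 4.
The largest has 4 vertices.

4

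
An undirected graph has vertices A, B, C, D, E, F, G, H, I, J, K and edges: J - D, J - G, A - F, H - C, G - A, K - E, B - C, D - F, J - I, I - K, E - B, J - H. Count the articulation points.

1

Removing J increases the component count from 1 to 2, so J is a cut vertex.
By contrast removing F leaves 1 component; it is not a cut vertex. No other vertex is a cut vertex either.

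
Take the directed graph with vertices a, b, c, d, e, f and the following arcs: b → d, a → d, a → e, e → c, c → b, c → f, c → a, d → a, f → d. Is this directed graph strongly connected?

From c we can reach every vertex (a, b, c, d, e, f), and every vertex can reach c (a, b, c, d, e, f). So the whole graph is one strongly connected component.

Yes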